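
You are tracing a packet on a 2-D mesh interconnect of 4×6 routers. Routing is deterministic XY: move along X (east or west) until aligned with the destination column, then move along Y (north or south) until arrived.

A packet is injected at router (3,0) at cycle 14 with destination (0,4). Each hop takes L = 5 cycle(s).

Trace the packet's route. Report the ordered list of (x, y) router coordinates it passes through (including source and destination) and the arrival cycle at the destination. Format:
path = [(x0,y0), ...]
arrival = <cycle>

path = [(3,0), (2,0), (1,0), (0,0), (0,1), (0,2), (0,3), (0,4)]
arrival = 49

  0. router=(3,0) cycle=14 (inject)
  1. router=(2,0) cycle=19 dir=W
  2. router=(1,0) cycle=24 dir=W
  3. router=(0,0) cycle=29 dir=W
  4. router=(0,1) cycle=34 dir=N
  5. router=(0,2) cycle=39 dir=N
  6. router=(0,3) cycle=44 dir=N
  7. router=(0,4) cycle=49 dir=N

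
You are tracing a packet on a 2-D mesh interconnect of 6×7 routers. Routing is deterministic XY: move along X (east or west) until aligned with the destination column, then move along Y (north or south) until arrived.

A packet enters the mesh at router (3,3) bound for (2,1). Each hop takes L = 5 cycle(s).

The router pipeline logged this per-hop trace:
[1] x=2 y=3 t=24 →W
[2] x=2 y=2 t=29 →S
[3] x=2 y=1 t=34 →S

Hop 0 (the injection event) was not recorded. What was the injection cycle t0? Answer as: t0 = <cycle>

Hop 1 reached at cycle 24; hop k is at t0 + k·L.
Subtract one hop: t0 = 24 − 5 = 19.

t0 = 19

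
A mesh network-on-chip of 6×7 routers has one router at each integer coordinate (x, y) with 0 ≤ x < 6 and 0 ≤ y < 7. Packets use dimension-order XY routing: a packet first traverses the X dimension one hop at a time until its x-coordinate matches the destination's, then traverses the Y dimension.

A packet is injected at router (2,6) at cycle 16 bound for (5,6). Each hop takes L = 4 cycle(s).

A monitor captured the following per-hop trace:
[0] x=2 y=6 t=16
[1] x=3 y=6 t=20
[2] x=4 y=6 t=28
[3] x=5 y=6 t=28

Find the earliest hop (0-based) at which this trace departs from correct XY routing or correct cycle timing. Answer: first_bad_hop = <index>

[1] (+1,+0) / 4c ⇒ ok
[2] (+1,+0) / 8c ⇒ BAD: Δcyc=8≠L

first_bad_hop = 2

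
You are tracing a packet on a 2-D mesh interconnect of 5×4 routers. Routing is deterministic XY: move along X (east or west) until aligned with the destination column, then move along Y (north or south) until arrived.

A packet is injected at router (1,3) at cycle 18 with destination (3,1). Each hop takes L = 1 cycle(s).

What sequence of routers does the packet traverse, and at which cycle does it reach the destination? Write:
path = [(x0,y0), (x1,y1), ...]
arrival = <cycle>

path = [(1,3), (2,3), (3,3), (3,2), (3,1)]
arrival = 22

#0 — 1,3 | c18
#1 — 2,3 | c19 | E
#2 — 3,3 | c20 | E
#3 — 3,2 | c21 | S
#4 — 3,1 | c22 | S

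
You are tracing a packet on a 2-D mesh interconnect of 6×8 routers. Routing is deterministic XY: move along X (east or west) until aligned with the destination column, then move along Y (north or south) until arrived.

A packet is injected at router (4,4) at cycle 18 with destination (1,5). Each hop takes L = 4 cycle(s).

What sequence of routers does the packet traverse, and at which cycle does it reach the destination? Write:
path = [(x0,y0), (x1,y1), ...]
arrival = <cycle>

src (4,4)  cyc=18
W→(3,4)  cyc=22
W→(2,4)  cyc=26
W→(1,4)  cyc=30
N→(1,5)  cyc=34

path = [(4,4), (3,4), (2,4), (1,4), (1,5)]
arrival = 34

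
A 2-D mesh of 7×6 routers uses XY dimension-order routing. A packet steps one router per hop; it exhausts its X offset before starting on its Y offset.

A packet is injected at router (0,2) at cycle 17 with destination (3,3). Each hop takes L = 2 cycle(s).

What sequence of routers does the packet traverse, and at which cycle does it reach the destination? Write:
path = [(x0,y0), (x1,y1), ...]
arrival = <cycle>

  0. router=(0,2) cycle=17 (inject)
  1. router=(1,2) cycle=19 dir=E
  2. router=(2,2) cycle=21 dir=E
  3. router=(3,2) cycle=23 dir=E
  4. router=(3,3) cycle=25 dir=N

path = [(0,2), (1,2), (2,2), (3,2), (3,3)]
arrival = 25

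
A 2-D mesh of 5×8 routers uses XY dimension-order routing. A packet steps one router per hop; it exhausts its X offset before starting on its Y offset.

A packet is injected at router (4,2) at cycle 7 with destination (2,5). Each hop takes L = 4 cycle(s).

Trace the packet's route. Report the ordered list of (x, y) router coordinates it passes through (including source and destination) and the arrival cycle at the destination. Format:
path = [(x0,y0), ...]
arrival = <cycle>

path = [(4,2), (3,2), (2,2), (2,3), (2,4), (2,5)]
arrival = 27

  0. router=(4,2) cycle=7 (inject)
  1. router=(3,2) cycle=11 dir=W
  2. router=(2,2) cycle=15 dir=W
  3. router=(2,3) cycle=19 dir=N
  4. router=(2,4) cycle=23 dir=N
  5. router=(2,5) cycle=27 dir=N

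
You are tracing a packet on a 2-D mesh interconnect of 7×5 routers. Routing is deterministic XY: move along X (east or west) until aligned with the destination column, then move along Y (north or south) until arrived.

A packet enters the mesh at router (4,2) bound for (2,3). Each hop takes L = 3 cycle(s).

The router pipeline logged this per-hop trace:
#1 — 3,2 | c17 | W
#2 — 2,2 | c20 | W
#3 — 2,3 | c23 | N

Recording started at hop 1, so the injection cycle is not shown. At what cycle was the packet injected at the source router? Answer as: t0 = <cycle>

t0 = 14

Hop 1 reached at cycle 17; hop k is at t0 + k·L.
Subtract one hop: t0 = 17 − 3 = 14.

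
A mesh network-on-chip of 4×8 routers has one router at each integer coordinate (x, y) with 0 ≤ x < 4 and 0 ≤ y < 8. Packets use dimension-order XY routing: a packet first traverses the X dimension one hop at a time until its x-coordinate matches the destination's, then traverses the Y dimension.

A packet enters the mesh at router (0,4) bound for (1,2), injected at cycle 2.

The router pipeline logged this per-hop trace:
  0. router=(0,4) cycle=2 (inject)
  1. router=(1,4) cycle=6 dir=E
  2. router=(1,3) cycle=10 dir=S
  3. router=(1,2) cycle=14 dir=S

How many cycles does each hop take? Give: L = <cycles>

L = 4

From hop 0 (2) to hop 1 (6): +4 cycles.
Per-hop latency L = Δcyc = 4.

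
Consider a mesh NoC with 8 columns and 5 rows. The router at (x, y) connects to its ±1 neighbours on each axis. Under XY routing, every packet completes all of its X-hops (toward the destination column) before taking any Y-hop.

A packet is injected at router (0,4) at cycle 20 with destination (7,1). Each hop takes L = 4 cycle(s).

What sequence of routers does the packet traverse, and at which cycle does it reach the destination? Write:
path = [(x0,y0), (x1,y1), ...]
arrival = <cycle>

path = [(0,4), (1,4), (2,4), (3,4), (4,4), (5,4), (6,4), (7,4), (7,3), (7,2), (7,1)]
arrival = 60

#0 — 0,4 | c20
#1 — 1,4 | c24 | E
#2 — 2,4 | c28 | E
#3 — 3,4 | c32 | E
#4 — 4,4 | c36 | E
#5 — 5,4 | c40 | E
#6 — 6,4 | c44 | E
#7 — 7,4 | c48 | E
#8 — 7,3 | c52 | S
#9 — 7,2 | c56 | S
#10 — 7,1 | c60 | S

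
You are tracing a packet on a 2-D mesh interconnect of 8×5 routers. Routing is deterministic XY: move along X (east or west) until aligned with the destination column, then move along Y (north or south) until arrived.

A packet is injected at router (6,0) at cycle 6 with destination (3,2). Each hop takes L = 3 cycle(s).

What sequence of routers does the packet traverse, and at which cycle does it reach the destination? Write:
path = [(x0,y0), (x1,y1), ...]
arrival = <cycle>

path = [(6,0), (5,0), (4,0), (3,0), (3,1), (3,2)]
arrival = 21

  0. router=(6,0) cycle=6 (inject)
  1. router=(5,0) cycle=9 dir=W
  2. router=(4,0) cycle=12 dir=W
  3. router=(3,0) cycle=15 dir=W
  4. router=(3,1) cycle=18 dir=N
  5. router=(3,2) cycle=21 dir=N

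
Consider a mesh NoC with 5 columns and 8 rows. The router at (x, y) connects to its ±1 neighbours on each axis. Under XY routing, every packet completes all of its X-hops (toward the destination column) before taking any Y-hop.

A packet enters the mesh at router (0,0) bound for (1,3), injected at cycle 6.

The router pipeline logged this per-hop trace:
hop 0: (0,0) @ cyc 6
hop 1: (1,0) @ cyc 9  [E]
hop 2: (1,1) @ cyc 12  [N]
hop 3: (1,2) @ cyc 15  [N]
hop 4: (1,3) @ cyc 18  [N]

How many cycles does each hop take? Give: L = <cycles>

Between hops 0 and 1 the cycle counter advances 9 − 6 = 3.
That increment is L by definition: L = 3.

L = 3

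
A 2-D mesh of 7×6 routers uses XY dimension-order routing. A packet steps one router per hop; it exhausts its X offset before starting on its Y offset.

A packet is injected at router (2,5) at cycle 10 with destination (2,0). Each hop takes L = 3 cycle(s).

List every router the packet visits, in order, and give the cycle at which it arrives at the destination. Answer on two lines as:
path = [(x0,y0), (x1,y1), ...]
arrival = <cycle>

path = [(2,5), (2,4), (2,3), (2,2), (2,1), (2,0)]
arrival = 25

[0] x=2 y=5 t=10
[1] x=2 y=4 t=13 →S
[2] x=2 y=3 t=16 →S
[3] x=2 y=2 t=19 →S
[4] x=2 y=1 t=22 →S
[5] x=2 y=0 t=25 →S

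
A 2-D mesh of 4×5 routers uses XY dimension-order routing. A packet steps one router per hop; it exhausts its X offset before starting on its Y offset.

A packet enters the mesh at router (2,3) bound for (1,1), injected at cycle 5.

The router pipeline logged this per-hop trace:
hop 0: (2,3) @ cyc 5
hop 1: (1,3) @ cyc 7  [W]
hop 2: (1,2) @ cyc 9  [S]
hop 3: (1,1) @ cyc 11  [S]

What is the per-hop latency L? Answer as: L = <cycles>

Δcyc across hop 0→1: 7 − 5 = 2.
That increment is L by definition: L = 2.

L = 2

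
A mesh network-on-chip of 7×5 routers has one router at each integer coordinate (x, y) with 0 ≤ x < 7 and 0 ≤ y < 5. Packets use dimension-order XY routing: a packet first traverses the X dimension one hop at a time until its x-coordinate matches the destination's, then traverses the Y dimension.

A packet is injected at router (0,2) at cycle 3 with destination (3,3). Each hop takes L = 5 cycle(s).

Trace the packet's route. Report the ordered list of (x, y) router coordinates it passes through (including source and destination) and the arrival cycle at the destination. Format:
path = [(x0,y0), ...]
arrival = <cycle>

path = [(0,2), (1,2), (2,2), (3,2), (3,3)]
arrival = 23

#0 — 0,2 | c3
#1 — 1,2 | c8 | E
#2 — 2,2 | c13 | E
#3 — 3,2 | c18 | E
#4 — 3,3 | c23 | N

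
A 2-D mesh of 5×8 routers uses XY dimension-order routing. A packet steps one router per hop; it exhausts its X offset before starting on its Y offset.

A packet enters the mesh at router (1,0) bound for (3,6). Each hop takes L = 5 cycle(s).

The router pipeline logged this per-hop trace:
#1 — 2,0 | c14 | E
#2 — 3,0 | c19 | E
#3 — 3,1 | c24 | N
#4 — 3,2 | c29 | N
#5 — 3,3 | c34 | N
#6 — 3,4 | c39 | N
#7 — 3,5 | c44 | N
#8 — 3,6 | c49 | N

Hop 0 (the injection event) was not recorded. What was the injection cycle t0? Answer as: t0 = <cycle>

Hop 1 reached at cycle 14; hop k is at t0 + k·L.
So t0 = 14 − 1·5 = 9.

t0 = 9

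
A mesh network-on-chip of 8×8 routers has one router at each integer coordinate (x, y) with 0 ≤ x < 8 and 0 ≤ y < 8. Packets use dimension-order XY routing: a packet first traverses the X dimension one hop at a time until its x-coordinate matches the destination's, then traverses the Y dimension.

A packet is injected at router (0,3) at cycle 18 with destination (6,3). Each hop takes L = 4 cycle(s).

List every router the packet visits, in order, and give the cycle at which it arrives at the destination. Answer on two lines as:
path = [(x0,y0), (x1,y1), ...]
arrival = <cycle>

#0 — 0,3 | c18
#1 — 1,3 | c22 | E
#2 — 2,3 | c26 | E
#3 — 3,3 | c30 | E
#4 — 4,3 | c34 | E
#5 — 5,3 | c38 | E
#6 — 6,3 | c42 | E

path = [(0,3), (1,3), (2,3), (3,3), (4,3), (5,3), (6,3)]
arrival = 42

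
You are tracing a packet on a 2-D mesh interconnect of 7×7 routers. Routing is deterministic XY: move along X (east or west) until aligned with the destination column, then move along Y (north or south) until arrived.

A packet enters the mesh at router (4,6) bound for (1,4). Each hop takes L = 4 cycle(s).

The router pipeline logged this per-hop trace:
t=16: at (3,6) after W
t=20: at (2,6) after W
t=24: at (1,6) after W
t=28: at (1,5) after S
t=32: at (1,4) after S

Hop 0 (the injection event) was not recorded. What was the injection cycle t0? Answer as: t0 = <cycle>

t0 = 12

cyc[1] = 16 and cyc[k] = t0 + k·L for every k.
Therefore t0 = 16 − L = 12.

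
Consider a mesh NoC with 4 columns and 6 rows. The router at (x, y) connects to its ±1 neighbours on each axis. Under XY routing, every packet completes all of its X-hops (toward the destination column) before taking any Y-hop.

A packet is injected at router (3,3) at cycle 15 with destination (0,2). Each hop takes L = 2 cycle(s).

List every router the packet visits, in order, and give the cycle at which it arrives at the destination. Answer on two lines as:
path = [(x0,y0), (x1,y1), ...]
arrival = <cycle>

t=15: at (3,3)
t=17: at (2,3) after W
t=19: at (1,3) after W
t=21: at (0,3) after W
t=23: at (0,2) after S

path = [(3,3), (2,3), (1,3), (0,3), (0,2)]
arrival = 23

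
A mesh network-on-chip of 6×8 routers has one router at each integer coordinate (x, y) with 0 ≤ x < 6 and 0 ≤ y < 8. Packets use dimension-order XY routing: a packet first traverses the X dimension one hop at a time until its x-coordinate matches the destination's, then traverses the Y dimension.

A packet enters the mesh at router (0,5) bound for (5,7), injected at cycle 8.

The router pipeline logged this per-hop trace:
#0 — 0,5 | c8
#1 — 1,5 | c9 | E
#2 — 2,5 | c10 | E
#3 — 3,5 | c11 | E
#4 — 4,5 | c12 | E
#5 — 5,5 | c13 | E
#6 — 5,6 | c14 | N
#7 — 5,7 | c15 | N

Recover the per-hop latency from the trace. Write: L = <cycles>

L = 1

cyc[1] − cyc[0] = 9 − 8 = 1.
Each hop adds L, hence L = 1.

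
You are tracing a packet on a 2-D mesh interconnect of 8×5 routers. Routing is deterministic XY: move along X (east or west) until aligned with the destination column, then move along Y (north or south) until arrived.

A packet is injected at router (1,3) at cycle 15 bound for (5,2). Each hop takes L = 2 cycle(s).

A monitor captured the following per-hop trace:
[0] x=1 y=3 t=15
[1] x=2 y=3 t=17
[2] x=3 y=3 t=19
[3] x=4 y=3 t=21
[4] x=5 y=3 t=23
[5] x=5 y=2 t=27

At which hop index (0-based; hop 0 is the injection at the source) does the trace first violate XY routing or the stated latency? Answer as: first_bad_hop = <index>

hop 1: step (+1,+0), +2 cyc — ok
hop 2: step (+1,+0), +2 cyc — ok
hop 3: step (+1,+0), +2 cyc — ok
hop 4: step (+1,+0), +2 cyc — ok
hop 5: step (+0,-1), +4 cyc — BAD: Δcyc=4≠L

first_bad_hop = 5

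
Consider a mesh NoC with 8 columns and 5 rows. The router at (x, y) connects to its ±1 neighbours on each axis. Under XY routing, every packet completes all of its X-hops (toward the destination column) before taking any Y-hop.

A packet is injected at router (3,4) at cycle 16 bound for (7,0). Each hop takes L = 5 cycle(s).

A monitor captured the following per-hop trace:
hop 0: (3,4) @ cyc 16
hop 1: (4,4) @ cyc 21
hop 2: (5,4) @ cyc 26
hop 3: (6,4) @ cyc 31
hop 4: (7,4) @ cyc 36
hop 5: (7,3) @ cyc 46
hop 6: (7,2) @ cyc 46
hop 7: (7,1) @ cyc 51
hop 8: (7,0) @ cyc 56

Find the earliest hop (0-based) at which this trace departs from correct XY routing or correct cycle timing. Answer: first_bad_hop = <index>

first_bad_hop = 5

[1] (+1,+0) / 5c ⇒ ok
[2] (+1,+0) / 5c ⇒ ok
[3] (+1,+0) / 5c ⇒ ok
[4] (+1,+0) / 5c ⇒ ok
[5] (+0,-1) / 10c ⇒ BAD: Δcyc=10≠L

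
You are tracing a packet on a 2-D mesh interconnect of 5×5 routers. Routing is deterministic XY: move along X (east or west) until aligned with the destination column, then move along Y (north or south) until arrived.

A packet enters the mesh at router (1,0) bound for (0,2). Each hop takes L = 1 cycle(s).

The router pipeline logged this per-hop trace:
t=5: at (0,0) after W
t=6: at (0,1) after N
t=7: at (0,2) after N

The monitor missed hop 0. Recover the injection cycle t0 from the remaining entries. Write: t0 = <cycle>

t0 = 4

cyc[1] = 5 and cyc[k] = t0 + k·L for every k.
So t0 = 5 − 1·1 = 4.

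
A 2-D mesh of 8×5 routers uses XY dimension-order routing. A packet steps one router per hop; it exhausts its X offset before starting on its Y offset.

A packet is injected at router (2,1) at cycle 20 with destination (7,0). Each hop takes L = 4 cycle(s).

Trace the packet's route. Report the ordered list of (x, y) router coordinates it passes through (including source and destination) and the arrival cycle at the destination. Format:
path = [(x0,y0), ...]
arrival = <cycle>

src (2,1)  cyc=20
E→(3,1)  cyc=24
E→(4,1)  cyc=28
E→(5,1)  cyc=32
E→(6,1)  cyc=36
E→(7,1)  cyc=40
S→(7,0)  cyc=44

path = [(2,1), (3,1), (4,1), (5,1), (6,1), (7,1), (7,0)]
arrival = 44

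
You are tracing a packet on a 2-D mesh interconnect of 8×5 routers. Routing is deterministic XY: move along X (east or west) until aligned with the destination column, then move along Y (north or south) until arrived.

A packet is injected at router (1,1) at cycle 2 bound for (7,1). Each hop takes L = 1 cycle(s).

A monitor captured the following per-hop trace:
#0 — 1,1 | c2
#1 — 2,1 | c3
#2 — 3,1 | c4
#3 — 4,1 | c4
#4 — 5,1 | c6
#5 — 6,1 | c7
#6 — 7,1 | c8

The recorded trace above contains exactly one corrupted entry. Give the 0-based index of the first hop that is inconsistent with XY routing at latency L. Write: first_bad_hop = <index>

first_bad_hop = 3

hop 1: step (+1,+0), +1 cyc — ok
hop 2: step (+1,+0), +1 cyc — ok
hop 3: step (+1,+0), +0 cyc — BAD: Δcyc=0≠L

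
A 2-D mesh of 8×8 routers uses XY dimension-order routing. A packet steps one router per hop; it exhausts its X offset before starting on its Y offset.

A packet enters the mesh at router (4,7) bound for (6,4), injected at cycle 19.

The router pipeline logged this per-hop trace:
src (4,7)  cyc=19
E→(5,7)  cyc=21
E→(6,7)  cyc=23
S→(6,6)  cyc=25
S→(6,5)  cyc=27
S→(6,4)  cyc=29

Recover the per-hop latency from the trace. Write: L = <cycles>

Δcyc across hop 0→1: 21 − 19 = 2.
Per-hop latency L = Δcyc = 2.

L = 2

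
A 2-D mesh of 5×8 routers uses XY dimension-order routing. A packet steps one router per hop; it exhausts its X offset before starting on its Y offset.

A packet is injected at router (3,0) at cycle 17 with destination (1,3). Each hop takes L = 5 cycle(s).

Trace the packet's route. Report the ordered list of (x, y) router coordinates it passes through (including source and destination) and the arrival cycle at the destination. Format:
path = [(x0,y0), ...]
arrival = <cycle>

[0] x=3 y=0 t=17
[1] x=2 y=0 t=22 →W
[2] x=1 y=0 t=27 →W
[3] x=1 y=1 t=32 →N
[4] x=1 y=2 t=37 →N
[5] x=1 y=3 t=42 →N

path = [(3,0), (2,0), (1,0), (1,1), (1,2), (1,3)]
arrival = 42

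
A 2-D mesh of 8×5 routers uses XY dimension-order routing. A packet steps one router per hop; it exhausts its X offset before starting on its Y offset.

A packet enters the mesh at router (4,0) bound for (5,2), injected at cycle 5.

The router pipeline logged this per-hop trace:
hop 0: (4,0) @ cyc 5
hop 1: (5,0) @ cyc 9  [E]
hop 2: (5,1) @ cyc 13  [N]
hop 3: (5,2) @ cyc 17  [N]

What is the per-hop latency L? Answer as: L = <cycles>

Between hops 0 and 1 the cycle counter advances 9 − 5 = 4.
Each hop adds L, hence L = 4.

L = 4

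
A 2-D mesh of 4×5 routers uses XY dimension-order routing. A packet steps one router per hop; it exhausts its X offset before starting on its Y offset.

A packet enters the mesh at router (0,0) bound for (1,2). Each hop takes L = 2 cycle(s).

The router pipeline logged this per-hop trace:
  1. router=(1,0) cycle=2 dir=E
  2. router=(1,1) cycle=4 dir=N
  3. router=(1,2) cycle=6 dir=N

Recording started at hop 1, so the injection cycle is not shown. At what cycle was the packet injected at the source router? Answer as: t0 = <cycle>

cyc[1] = 2 and cyc[k] = t0 + k·L for every k.
So t0 = 2 − 1·2 = 0.

t0 = 0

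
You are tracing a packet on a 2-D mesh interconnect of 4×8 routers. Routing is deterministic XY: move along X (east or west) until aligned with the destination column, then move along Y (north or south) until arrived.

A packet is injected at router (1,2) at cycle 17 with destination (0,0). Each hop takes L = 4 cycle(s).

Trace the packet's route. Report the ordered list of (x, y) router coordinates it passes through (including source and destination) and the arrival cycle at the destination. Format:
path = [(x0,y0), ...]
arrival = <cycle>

path = [(1,2), (0,2), (0,1), (0,0)]
arrival = 29

t=17: at (1,2)
t=21: at (0,2) after W
t=25: at (0,1) after S
t=29: at (0,0) after S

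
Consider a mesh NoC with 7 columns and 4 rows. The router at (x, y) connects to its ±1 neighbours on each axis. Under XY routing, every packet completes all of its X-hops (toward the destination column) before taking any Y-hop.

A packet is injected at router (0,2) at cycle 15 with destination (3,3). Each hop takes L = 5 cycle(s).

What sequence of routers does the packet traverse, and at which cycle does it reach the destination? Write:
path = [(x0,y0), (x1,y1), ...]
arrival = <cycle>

src (0,2)  cyc=15
E→(1,2)  cyc=20
E→(2,2)  cyc=25
E→(3,2)  cyc=30
N→(3,3)  cyc=35

path = [(0,2), (1,2), (2,2), (3,2), (3,3)]
arrival = 35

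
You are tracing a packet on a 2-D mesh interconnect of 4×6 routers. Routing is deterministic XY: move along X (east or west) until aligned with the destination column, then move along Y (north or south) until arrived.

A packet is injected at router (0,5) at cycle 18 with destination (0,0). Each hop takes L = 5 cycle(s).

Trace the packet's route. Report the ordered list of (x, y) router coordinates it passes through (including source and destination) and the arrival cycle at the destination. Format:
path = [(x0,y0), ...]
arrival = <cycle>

path = [(0,5), (0,4), (0,3), (0,2), (0,1), (0,0)]
arrival = 43

#0 — 0,5 | c18
#1 — 0,4 | c23 | S
#2 — 0,3 | c28 | S
#3 — 0,2 | c33 | S
#4 — 0,1 | c38 | S
#5 — 0,0 | c43 | S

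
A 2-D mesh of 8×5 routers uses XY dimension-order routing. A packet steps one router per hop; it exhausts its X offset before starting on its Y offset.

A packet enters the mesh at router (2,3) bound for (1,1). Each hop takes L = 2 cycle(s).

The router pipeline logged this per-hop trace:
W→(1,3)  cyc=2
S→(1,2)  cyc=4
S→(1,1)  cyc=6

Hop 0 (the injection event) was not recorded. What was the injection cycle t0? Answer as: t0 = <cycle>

cyc[1] = 2 and cyc[k] = t0 + k·L for every k.
Therefore t0 = 2 − L = 0.

t0 = 0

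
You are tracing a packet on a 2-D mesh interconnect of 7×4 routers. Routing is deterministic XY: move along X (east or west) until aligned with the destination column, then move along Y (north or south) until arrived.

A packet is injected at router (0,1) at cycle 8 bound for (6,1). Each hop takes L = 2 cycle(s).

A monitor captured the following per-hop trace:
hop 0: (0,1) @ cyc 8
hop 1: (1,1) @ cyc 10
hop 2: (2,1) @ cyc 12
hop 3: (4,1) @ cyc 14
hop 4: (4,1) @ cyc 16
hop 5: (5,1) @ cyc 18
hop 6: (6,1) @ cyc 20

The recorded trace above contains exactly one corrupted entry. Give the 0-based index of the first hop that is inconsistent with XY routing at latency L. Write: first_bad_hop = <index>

first_bad_hop = 3

check 1→ d=(1,0) cyc+2: ok
check 2→ d=(1,0) cyc+2: ok
check 3→ d=(2,0) cyc+2: BAD: non-unit step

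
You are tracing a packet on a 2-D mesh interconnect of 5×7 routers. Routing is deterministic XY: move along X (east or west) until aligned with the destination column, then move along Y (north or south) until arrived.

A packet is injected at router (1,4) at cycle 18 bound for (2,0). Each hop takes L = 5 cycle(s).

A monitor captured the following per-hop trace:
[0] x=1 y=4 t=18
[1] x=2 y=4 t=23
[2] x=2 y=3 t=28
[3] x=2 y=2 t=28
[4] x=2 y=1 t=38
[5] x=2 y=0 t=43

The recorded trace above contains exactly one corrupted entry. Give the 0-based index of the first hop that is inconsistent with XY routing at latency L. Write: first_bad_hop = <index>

hop 1: step (+1,+0), +5 cyc — ok
hop 2: step (+0,-1), +5 cyc — ok
hop 3: step (+0,-1), +0 cyc — BAD: Δcyc=0≠L

first_bad_hop = 3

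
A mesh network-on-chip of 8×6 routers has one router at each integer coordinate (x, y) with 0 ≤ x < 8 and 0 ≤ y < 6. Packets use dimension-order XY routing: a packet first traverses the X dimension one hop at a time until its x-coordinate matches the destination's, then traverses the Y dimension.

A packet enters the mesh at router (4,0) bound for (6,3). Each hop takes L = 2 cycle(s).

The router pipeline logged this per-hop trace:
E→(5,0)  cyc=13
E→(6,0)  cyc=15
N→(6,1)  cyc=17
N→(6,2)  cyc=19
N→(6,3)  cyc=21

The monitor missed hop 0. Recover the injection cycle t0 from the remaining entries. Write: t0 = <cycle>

At hop 1 the cycle is 13; in general cyc_k = t0 + kL.
t0 = cyc[1] − L = 13 − 2 = 11.

t0 = 11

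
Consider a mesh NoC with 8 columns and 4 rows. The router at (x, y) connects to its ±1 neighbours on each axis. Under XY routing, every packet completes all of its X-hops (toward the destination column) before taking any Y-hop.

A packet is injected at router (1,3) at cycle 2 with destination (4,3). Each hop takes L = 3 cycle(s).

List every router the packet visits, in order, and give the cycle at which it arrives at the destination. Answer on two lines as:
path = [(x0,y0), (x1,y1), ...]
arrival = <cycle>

t=2: at (1,3)
t=5: at (2,3) after E
t=8: at (3,3) after E
t=11: at (4,3) after E

path = [(1,3), (2,3), (3,3), (4,3)]
arrival = 11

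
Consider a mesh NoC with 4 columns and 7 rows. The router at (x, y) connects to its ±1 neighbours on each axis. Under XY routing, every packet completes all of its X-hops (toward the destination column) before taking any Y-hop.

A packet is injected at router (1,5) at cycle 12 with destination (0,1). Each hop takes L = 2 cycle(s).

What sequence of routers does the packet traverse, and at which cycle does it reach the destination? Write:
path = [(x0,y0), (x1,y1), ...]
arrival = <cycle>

path = [(1,5), (0,5), (0,4), (0,3), (0,2), (0,1)]
arrival = 22

[0] x=1 y=5 t=12
[1] x=0 y=5 t=14 →W
[2] x=0 y=4 t=16 →S
[3] x=0 y=3 t=18 →S
[4] x=0 y=2 t=20 →S
[5] x=0 y=1 t=22 →S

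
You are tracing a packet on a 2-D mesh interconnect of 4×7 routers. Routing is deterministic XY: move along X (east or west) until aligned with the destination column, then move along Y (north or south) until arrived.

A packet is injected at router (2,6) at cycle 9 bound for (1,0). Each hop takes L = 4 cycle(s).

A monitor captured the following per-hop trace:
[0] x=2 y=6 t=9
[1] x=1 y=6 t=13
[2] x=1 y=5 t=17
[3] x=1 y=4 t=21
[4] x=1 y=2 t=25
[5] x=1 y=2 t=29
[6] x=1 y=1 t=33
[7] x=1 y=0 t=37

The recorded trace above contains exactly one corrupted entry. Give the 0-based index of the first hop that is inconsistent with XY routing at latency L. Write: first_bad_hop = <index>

  1: Δx=-1 Δy=+0 Δt=4 [ok]
  2: Δx=+0 Δy=-1 Δt=4 [ok]
  3: Δx=+0 Δy=-1 Δt=4 [ok]
  4: Δx=+0 Δy=-2 Δt=4 [BAD: non-unit step]

first_bad_hop = 4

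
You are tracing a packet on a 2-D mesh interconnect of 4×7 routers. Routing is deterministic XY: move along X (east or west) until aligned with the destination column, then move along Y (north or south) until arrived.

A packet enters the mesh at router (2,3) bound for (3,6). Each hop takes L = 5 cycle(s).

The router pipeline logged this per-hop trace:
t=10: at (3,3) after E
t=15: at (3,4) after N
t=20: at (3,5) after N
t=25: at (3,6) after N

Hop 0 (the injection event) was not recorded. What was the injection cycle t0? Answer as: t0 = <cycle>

cyc[1] = 10 and cyc[k] = t0 + k·L for every k.
t0 = cyc[1] − L = 10 − 5 = 5.

t0 = 5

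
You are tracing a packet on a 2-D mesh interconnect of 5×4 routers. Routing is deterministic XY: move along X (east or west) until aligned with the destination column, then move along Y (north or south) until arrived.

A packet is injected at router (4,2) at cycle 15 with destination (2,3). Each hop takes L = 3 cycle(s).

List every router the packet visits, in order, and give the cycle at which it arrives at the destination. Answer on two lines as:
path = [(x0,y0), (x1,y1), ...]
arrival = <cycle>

#0 — 4,2 | c15
#1 — 3,2 | c18 | W
#2 — 2,2 | c21 | W
#3 — 2,3 | c24 | N

path = [(4,2), (3,2), (2,2), (2,3)]
arrival = 24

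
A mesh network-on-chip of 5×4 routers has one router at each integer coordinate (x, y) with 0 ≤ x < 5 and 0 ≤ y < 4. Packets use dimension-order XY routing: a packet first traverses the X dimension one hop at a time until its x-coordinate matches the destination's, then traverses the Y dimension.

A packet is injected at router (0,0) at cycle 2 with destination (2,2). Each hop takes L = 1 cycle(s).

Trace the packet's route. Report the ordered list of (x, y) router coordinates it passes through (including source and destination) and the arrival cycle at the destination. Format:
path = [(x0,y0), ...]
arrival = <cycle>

path = [(0,0), (1,0), (2,0), (2,1), (2,2)]
arrival = 6

#0 — 0,0 | c2
#1 — 1,0 | c3 | E
#2 — 2,0 | c4 | E
#3 — 2,1 | c5 | N
#4 — 2,2 | c6 | N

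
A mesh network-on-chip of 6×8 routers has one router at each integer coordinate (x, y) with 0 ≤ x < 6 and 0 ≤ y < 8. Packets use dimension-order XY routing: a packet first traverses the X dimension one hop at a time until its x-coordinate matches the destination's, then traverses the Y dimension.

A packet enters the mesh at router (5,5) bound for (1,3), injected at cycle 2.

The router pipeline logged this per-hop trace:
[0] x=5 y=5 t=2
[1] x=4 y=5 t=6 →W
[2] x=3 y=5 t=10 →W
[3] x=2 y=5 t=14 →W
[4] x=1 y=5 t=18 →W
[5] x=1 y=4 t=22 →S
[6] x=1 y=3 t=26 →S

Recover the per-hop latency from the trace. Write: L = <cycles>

Δcyc across hop 0→1: 6 − 2 = 4.
One hop costs L cycles, so L = 4.

L = 4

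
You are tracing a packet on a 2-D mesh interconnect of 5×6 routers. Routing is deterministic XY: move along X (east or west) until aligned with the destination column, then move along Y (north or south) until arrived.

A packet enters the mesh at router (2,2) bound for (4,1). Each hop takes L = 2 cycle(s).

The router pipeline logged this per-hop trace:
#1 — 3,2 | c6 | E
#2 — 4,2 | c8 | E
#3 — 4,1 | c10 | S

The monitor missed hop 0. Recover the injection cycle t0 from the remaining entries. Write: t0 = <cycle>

The first recorded entry is hop 1 at cycle 6.
Therefore t0 = 6 − L = 4.

t0 = 4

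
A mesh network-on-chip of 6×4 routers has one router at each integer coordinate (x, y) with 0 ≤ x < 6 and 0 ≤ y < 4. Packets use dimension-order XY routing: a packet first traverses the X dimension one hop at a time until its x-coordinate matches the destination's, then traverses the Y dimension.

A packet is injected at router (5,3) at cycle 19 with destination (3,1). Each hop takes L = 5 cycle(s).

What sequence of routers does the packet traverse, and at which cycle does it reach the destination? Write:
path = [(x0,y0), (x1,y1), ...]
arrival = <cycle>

path = [(5,3), (4,3), (3,3), (3,2), (3,1)]
arrival = 39

src (5,3)  cyc=19
W→(4,3)  cyc=24
W→(3,3)  cyc=29
S→(3,2)  cyc=34
S→(3,1)  cyc=39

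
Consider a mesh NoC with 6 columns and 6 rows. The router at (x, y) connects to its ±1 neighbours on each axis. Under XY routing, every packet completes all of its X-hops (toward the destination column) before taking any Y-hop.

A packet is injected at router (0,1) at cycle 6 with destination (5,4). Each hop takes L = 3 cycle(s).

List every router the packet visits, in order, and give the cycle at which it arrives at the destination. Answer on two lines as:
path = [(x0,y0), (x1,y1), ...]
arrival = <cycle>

t=6: at (0,1)
t=9: at (1,1) after E
t=12: at (2,1) after E
t=15: at (3,1) after E
t=18: at (4,1) after E
t=21: at (5,1) after E
t=24: at (5,2) after N
t=27: at (5,3) after N
t=30: at (5,4) after N

path = [(0,1), (1,1), (2,1), (3,1), (4,1), (5,1), (5,2), (5,3), (5,4)]
arrival = 30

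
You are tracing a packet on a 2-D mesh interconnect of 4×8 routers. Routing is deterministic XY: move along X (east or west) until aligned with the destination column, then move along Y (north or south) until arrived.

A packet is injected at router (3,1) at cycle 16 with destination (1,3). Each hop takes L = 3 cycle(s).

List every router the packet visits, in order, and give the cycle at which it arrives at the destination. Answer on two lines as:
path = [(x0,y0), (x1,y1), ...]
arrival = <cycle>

[0] x=3 y=1 t=16
[1] x=2 y=1 t=19 →W
[2] x=1 y=1 t=22 →W
[3] x=1 y=2 t=25 →N
[4] x=1 y=3 t=28 →N

path = [(3,1), (2,1), (1,1), (1,2), (1,3)]
arrival = 28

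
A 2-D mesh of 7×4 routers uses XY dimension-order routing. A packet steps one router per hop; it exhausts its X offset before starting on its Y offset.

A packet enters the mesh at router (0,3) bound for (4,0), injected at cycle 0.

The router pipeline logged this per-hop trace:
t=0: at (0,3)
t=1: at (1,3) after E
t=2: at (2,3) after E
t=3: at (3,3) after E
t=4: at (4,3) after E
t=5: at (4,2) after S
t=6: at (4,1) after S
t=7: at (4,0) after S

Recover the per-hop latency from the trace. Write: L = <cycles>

L = 1

From hop 0 (0) to hop 1 (1): +1 cycles.
One hop costs L cycles, so L = 1.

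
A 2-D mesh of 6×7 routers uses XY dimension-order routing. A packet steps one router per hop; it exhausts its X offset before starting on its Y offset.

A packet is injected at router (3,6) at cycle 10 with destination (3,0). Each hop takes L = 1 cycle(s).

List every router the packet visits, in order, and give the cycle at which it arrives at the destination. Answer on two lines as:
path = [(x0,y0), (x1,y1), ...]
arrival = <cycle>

[0] x=3 y=6 t=10
[1] x=3 y=5 t=11 →S
[2] x=3 y=4 t=12 →S
[3] x=3 y=3 t=13 →S
[4] x=3 y=2 t=14 →S
[5] x=3 y=1 t=15 →S
[6] x=3 y=0 t=16 →S

path = [(3,6), (3,5), (3,4), (3,3), (3,2), (3,1), (3,0)]
arrival = 16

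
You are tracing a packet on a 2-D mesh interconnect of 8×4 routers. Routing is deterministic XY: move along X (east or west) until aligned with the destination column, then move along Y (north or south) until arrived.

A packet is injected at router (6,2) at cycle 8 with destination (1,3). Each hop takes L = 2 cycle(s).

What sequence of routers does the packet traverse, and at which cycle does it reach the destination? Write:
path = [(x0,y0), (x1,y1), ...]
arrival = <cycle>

hop 0: (6,2) @ cyc 8
hop 1: (5,2) @ cyc 10  [W]
hop 2: (4,2) @ cyc 12  [W]
hop 3: (3,2) @ cyc 14  [W]
hop 4: (2,2) @ cyc 16  [W]
hop 5: (1,2) @ cyc 18  [W]
hop 6: (1,3) @ cyc 20  [N]

path = [(6,2), (5,2), (4,2), (3,2), (2,2), (1,2), (1,3)]
arrival = 20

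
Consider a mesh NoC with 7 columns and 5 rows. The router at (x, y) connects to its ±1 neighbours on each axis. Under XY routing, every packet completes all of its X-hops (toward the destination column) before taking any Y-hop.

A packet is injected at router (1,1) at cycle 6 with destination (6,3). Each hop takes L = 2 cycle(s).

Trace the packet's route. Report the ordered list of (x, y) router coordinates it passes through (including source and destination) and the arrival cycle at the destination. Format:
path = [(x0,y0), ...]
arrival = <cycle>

hop 0: (1,1) @ cyc 6
hop 1: (2,1) @ cyc 8  [E]
hop 2: (3,1) @ cyc 10  [E]
hop 3: (4,1) @ cyc 12  [E]
hop 4: (5,1) @ cyc 14  [E]
hop 5: (6,1) @ cyc 16  [E]
hop 6: (6,2) @ cyc 18  [N]
hop 7: (6,3) @ cyc 20  [N]

path = [(1,1), (2,1), (3,1), (4,1), (5,1), (6,1), (6,2), (6,3)]
arrival = 20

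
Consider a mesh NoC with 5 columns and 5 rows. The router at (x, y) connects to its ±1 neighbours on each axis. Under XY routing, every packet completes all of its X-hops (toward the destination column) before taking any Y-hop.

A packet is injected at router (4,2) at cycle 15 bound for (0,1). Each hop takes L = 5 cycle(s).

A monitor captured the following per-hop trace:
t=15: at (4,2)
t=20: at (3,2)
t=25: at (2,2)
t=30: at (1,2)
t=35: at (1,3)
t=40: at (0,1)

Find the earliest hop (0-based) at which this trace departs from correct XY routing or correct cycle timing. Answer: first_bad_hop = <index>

[1] (-1,+0) / 5c ⇒ ok
[2] (-1,+0) / 5c ⇒ ok
[3] (-1,+0) / 5c ⇒ ok
[4] (+0,+1) / 5c ⇒ BAD: Y-move but x=1≠0

first_bad_hop = 4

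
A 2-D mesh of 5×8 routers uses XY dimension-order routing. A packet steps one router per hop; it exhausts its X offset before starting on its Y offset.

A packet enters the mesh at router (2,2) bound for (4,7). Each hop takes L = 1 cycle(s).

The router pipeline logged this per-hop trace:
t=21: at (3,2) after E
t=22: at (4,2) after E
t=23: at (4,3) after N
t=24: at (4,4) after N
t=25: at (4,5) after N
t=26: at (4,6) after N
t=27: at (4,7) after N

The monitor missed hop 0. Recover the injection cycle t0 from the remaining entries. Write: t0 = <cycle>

t0 = 20

The first recorded entry is hop 1 at cycle 21.
Therefore t0 = 21 − L = 20.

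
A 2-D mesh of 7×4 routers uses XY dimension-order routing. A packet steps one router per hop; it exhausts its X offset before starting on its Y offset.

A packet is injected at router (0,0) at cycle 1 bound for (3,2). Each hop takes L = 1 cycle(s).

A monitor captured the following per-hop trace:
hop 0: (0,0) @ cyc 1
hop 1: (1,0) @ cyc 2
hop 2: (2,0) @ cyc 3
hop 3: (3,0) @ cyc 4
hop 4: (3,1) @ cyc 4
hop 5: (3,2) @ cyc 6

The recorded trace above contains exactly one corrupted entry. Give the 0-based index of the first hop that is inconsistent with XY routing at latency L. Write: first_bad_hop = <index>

first_bad_hop = 4

check 1→ d=(1,0) cyc+1: ok
check 2→ d=(1,0) cyc+1: ok
check 3→ d=(1,0) cyc+1: ok
check 4→ d=(0,1) cyc+0: BAD: Δcyc=0≠L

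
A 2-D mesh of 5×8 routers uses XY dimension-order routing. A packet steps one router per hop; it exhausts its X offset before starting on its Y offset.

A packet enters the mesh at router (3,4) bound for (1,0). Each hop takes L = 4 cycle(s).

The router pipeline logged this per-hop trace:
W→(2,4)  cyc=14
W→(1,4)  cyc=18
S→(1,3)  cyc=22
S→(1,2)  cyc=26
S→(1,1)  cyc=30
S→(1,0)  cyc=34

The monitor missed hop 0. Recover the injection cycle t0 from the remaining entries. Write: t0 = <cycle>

t0 = 10

The first recorded entry is hop 1 at cycle 14.
So t0 = 14 − 1·4 = 10.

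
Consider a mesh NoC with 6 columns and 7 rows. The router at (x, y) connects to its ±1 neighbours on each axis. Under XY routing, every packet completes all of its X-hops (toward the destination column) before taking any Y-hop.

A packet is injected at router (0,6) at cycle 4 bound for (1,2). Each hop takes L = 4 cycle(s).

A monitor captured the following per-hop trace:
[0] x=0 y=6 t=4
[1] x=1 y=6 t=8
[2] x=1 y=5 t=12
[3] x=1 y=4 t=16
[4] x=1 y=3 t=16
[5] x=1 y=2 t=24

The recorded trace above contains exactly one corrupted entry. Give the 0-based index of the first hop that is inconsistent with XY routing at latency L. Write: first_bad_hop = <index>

first_bad_hop = 4

hop 1: step (+1,+0), +4 cyc — ok
hop 2: step (+0,-1), +4 cyc — ok
hop 3: step (+0,-1), +4 cyc — ok
hop 4: step (+0,-1), +0 cyc — BAD: Δcyc=0≠L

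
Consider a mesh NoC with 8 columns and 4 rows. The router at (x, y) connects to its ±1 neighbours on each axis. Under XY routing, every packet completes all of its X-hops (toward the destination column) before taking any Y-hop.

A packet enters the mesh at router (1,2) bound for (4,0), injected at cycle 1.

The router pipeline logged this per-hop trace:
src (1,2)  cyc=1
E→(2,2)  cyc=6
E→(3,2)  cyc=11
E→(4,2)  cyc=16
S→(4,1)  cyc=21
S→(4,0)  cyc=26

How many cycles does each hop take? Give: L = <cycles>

Δcyc across hop 0→1: 6 − 1 = 5.
That increment is L by definition: L = 5.

L = 5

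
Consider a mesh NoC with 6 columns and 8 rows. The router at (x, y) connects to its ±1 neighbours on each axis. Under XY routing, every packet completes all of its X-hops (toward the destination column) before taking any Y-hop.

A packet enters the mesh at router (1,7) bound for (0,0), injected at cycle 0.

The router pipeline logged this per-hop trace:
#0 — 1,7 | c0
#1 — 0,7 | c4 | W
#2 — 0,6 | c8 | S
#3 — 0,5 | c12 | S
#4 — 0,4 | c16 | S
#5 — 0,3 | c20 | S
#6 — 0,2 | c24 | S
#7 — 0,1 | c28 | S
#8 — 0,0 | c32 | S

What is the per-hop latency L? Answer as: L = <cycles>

From hop 0 (0) to hop 1 (4): +4 cycles.
One hop costs L cycles, so L = 4.

L = 4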